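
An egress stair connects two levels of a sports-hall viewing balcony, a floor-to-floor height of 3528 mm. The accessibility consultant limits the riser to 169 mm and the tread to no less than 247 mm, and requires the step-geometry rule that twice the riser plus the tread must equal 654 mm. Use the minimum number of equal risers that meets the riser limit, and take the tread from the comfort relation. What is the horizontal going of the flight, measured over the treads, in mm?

3528 / 169 = 20.876 → round up to 21 risers.
Riser R = 3528 / 21 = 168 mm, within the 169 mm limit.
T = 654 − 2·168 = 318 mm, which satisfies the 247 mm minimum.
Treads = 21 − 1 = 20; going = 20 × 318 = 6360 mm.

6360 mm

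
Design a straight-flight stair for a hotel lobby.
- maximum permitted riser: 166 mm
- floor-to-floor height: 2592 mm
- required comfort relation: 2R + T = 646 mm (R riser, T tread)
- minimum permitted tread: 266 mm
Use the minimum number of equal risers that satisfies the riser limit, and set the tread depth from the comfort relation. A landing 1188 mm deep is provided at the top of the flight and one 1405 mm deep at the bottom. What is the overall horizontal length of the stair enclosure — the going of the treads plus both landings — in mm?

7423 mm

At most 166 each: 2592/166 = 15.61, giving 16 risers.
Riser R = 2592 / 16 = 162 mm, within the 166 mm limit.
T = 646 − 2·162 = 322 mm, which satisfies the 266 mm minimum.
Treads = 16 − 1 = 15; going = 15 × 322 = 4830 mm.
Add landings: 4830 + 1188 + 1405 = 7423 mm.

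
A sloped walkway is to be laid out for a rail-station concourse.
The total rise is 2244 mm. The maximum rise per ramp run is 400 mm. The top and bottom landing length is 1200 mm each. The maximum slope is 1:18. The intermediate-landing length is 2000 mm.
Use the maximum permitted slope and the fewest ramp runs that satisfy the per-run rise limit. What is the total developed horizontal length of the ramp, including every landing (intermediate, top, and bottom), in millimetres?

2244 / 400 = 5.610 → round up to 6 ramp runs. That means 5 intermediate landings.
Horizontal run for 2244 mm of rise at 1:18 is 2244 × 18 = 40392 mm.
Intermediate landings: 5 × 2000 = 10000 mm.
Top and bottom landings: 2 × 1200 = 2400 mm.
Total = 40392 + 10000 + 2400 = 52792 mm.

52792 mm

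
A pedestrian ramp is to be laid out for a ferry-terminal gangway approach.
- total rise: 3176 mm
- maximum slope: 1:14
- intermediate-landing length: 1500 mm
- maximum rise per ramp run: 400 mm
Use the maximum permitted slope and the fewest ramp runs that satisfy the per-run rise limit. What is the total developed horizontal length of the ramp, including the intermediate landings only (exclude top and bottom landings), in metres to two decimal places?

At most 400 each: 3176/400 = 7.94, giving 8 ramp runs. That means 7 intermediate landings.
Horizontal run for 3176 mm of rise at 1:14 is 3176 × 14 = 44464 mm.
Intermediate landings: 7 × 1500 = 10500 mm.
Total developed length = 44464 + 10500 = 54964 mm.
= 54.96 m.

54.96 m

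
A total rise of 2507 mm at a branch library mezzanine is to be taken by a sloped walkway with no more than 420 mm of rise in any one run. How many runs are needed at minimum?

6 runs

2507 / 420 = 5.969 → round up to 6 ramp runs.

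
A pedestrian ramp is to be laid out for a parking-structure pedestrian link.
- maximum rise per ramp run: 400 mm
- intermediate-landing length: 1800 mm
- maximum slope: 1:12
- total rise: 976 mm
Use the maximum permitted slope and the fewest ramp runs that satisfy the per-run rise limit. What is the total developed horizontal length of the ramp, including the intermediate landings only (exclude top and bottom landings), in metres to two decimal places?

At most 400 each: 976/400 = 2.44, giving 3 ramp runs. That means 2 intermediate landings.
Horizontal run for 976 mm of rise at 1:12 is 976 × 12 = 11712 mm.
2 intermediate landings contribute 2 × 1800 = 3600 mm.
Total developed length = 11712 + 3600 = 15312 mm.
= 15.31 m.

15.31 m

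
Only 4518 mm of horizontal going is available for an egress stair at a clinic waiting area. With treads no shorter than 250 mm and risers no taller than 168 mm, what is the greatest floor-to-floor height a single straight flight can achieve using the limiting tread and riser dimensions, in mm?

Treads that fit: ⌊4518 / 250⌋ = 18.
Risers = treads + 1 = 19.
Maximum height = 19 × 168 = 3192 mm.

3192 mm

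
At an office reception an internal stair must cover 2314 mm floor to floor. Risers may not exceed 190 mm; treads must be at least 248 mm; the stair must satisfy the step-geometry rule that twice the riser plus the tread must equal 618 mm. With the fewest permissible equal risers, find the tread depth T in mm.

At most 190 each: 2314/190 = 12.18, giving 13 risers.
Riser R = 2314 / 13 = 178 mm, within the 190 mm limit.
From 2R + T = 618: T = 618 − 356 = 262 mm.

262 mm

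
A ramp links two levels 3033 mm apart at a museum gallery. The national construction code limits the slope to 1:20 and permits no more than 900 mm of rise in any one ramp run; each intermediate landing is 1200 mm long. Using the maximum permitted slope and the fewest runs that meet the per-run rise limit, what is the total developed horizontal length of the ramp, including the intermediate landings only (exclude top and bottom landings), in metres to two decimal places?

At most 900 each: 3033/900 = 3.37, giving 4 ramp runs. That means 3 intermediate landings.
Ramp run (horizontal) at 1:20: 3033 × 20 = 60660 mm.
Intermediate landings: 3 × 1200 = 3600 mm.
Total developed length = 60660 + 3600 = 64260 mm.
= 64.26 m.

64.26 m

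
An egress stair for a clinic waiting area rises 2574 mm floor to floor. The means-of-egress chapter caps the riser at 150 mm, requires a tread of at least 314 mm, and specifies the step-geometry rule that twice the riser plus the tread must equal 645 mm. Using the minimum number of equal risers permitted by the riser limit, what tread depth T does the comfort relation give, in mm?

2574 / 150 = 17.16, so 18 risers are needed.
R = 2574 ÷ 18 = 143 mm.
T = 645 − 2·143 = 359 mm, which satisfies the 314 mm minimum.

359 mm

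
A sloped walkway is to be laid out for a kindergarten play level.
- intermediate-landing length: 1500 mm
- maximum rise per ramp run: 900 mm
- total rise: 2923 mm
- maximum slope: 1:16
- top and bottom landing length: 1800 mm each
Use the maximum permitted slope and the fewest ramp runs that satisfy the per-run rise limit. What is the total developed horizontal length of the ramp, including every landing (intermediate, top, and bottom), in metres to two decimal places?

At most 900 each: 2923/900 = 3.25, giving 4 ramp runs. That means 3 intermediate landings.
Horizontal run for 2923 mm of rise at 1:16 is 2923 × 16 = 46768 mm.
Intermediate landings: 3 × 1500 = 4500 mm.
Top and bottom landings: 2 × 1800 = 3600 mm.
Total = 46768 + 4500 + 3600 = 54868 mm.
= 54.87 m.

54.87 m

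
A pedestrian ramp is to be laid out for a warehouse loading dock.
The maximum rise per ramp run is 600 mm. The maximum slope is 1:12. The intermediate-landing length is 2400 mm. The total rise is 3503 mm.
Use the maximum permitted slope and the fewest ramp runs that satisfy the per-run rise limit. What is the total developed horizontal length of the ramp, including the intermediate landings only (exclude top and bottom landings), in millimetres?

3503 / 600 = 5.838 → round up to 6 ramp runs. That means 5 intermediate landings.
Ramp run (horizontal) at 1:12: 3503 × 12 = 42036 mm.
5 intermediate landings contribute 5 × 2400 = 12000 mm.
Total developed length = 42036 + 12000 = 54036 mm.

54036 mm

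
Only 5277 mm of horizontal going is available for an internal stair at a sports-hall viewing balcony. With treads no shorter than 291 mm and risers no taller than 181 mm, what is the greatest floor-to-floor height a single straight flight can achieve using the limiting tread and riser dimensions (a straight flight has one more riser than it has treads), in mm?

3439 mm

5277 / 291 = 18.13, so 18 treads fit.
Risers = treads + 1 = 19.
Maximum height = 19 × 181 = 3439 mm.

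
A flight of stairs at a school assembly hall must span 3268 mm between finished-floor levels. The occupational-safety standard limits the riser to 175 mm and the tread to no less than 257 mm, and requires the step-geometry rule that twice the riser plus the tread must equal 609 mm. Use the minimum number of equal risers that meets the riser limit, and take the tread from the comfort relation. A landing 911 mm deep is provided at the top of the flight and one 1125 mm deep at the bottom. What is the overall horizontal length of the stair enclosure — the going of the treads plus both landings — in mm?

3268 / 175 = 18.67, so 19 risers are needed.
R = 3268 ÷ 19 = 172 mm.
Tread T = 609 − 2 × 172 = 265 mm (≥ 257 mm).
19 risers give 18 treads; going = 18 × 265 = 4770 mm.
Enclosure = 4770 + 911 + 1125 = 6806 mm.

6806 mm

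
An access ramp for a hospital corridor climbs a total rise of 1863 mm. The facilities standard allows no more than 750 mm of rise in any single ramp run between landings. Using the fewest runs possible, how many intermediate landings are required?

⌈1863/750⌉ = 3 ramp runs.
3 runs are separated by 2 intermediate landings.

2 intermediate landings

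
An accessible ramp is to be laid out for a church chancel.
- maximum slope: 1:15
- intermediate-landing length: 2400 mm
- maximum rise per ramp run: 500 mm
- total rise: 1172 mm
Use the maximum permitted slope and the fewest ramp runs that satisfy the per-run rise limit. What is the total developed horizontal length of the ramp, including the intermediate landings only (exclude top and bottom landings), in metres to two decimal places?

22.38 m

1172 / 500 = 2.34, so 3 ramp runs are needed. That means 2 intermediate landings.
Horizontal run for 1172 mm of rise at 1:15 is 1172 × 15 = 17580 mm.
2 intermediate landings contribute 2 × 2400 = 4800 mm.
Total developed length = 17580 + 4800 = 22380 mm.
= 22.38 m.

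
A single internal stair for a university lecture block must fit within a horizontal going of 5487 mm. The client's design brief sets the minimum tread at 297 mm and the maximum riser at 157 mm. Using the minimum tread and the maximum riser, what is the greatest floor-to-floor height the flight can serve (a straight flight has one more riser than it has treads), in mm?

Treads that fit: ⌊5487 / 297⌋ = 18.
Risers = treads + 1 = 19.
Maximum height = 19 × 157 = 2983 mm.

2983 mm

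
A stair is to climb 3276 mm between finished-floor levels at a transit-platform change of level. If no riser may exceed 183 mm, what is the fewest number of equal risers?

3276 / 183 = 17.902 → round up to 18 risers.

18 risers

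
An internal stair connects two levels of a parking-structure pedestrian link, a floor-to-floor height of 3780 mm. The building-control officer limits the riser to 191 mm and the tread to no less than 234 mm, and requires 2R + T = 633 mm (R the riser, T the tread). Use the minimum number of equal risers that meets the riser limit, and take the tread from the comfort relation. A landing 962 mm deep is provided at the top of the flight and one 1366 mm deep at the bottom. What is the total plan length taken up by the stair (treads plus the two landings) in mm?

At most 191 each: 3780/191 = 19.79, giving 20 risers.
Each riser is 3780/20 = 189 mm (≤ 191 mm).
From 2R + T = 633: T = 633 − 378 = 255 mm.
20 risers give 19 treads; going = 19 × 255 = 4845 mm.
Enclosure = 4845 + 962 + 1366 = 7173 mm.

7173 mm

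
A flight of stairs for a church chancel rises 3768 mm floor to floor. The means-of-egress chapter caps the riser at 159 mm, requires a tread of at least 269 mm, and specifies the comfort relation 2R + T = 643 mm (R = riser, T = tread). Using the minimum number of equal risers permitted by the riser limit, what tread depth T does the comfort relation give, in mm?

329 mm

At most 159 each: 3768/159 = 23.70, giving 24 risers.
Each riser is 3768/24 = 157 mm (≤ 159 mm).
From 2R + T = 643: T = 643 − 314 = 329 mm.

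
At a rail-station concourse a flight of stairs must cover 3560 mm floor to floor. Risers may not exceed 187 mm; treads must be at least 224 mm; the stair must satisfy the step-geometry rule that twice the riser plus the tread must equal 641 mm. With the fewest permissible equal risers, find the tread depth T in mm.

285 mm

3560 / 187 = 19.04, so 20 risers are needed.
R = 3560 ÷ 20 = 178 mm.
T = 641 − 2·178 = 285 mm, which satisfies the 224 mm minimum.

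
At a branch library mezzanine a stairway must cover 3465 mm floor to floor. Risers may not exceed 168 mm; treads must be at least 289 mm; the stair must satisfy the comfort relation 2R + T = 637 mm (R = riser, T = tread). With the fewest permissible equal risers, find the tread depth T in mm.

307 mm

3465 / 168 = 20.625 → round up to 21 risers.
Riser R = 3465 / 21 = 165 mm, within the 168 mm limit.
From 2R + T = 637: T = 637 − 330 = 307 mm.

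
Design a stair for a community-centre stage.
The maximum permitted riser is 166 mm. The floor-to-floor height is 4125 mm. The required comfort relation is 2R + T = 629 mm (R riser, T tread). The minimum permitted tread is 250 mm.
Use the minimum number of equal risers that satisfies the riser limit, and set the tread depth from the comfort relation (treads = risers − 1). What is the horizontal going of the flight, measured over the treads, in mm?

7176 mm

4125 / 166 = 24.85, so 25 risers are needed.
Riser R = 4125 / 25 = 165 mm, within the 166 mm limit.
Tread T = 629 − 2 × 165 = 299 mm (≥ 250 mm).
Going = (25 − 1) × 299 = 7176 mm.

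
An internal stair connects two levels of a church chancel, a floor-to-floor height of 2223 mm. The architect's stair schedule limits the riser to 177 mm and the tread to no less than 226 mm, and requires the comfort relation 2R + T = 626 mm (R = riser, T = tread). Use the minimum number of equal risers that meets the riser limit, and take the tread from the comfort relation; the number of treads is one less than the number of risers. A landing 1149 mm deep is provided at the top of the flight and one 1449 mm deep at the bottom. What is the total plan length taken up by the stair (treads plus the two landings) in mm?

⌈2223/177⌉ = 13 risers.
R = 2223 ÷ 13 = 171 mm.
From 2R + T = 626: T = 626 − 342 = 284 mm.
Treads = 13 − 1 = 12; going = 12 × 284 = 3408 mm.
Add landings: 3408 + 1149 + 1449 = 6006 mm.

6006 mm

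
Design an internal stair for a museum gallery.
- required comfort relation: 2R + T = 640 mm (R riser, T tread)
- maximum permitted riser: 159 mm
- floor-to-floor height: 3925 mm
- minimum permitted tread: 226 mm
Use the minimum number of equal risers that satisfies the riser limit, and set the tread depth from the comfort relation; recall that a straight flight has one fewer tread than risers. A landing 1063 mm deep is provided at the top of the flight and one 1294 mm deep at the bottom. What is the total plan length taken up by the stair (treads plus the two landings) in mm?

10181 mm

3925 / 159 = 24.69, so 25 risers are needed.
Each riser is 3925/25 = 157 mm (≤ 159 mm).
Tread T = 640 − 2 × 157 = 326 mm (≥ 226 mm).
25 risers give 24 treads; going = 24 × 326 = 7824 mm.
Add landings: 7824 + 1063 + 1294 = 10181 mm.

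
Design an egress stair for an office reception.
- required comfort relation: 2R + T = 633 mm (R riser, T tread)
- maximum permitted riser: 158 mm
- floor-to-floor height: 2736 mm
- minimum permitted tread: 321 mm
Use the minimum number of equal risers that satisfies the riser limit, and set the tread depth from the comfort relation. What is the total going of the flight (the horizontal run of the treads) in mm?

5593 mm

2736 / 158 = 17.32, so 18 risers are needed.
R = 2736 ÷ 18 = 152 mm.
From 2R + T = 633: T = 633 − 304 = 329 mm.
18 risers give 17 treads; going = 17 × 329 = 5593 mm.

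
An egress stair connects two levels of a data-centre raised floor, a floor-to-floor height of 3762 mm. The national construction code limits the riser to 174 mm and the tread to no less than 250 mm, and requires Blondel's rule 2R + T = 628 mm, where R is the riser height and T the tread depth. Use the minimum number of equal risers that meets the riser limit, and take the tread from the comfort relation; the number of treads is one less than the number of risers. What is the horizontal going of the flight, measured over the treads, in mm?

6006 mm

At most 174 each: 3762/174 = 21.62, giving 22 risers.
Riser R = 3762 / 22 = 171 mm, within the 174 mm limit.
T = 628 − 2·171 = 286 mm, which satisfies the 250 mm minimum.
Going = (22 − 1) × 286 = 6006 mm.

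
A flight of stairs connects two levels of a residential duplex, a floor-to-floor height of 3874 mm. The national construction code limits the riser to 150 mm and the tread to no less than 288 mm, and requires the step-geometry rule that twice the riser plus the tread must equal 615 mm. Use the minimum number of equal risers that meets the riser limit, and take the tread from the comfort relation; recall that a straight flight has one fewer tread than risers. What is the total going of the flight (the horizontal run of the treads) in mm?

7925 mm

3874 / 150 = 25.83, so 26 risers are needed.
Riser R = 3874 / 26 = 149 mm, within the 150 mm limit.
Tread T = 615 − 2 × 149 = 317 mm (≥ 288 mm).
Treads = 26 − 1 = 25; going = 25 × 317 = 7925 mm.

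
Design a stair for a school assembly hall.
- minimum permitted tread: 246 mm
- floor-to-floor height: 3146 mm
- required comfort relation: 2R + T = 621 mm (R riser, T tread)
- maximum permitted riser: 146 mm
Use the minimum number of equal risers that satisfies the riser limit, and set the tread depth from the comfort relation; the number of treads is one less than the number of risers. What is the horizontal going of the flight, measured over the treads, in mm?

3146 / 146 = 21.55, so 22 risers are needed.
Riser R = 3146 / 22 = 143 mm, within the 146 mm limit.
From 2R + T = 621: T = 621 − 286 = 335 mm.
Going = (22 − 1) × 335 = 7035 mm.

7035 mm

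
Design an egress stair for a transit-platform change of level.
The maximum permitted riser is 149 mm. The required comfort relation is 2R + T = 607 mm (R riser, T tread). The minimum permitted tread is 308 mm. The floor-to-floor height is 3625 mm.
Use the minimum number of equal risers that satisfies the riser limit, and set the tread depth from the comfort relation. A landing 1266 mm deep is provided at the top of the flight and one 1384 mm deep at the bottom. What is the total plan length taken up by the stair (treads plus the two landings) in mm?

10258 mm

⌈3625/149⌉ = 25 risers.
Each riser is 3625/25 = 145 mm (≤ 149 mm).
Tread T = 607 − 2 × 145 = 317 mm (≥ 308 mm).
Going = (25 − 1) × 317 = 7608 mm.
Add landings: 7608 + 1266 + 1384 = 10258 mm.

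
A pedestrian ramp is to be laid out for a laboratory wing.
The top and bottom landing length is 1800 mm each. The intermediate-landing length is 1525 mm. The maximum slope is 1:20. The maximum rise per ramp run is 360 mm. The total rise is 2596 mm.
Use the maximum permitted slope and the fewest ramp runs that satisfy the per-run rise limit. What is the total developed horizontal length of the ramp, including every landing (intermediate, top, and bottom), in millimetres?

⌈2596/360⌉ = 8 ramp runs. That means 7 intermediate landings.
Ramp run (horizontal) at 1:20: 2596 × 20 = 51920 mm.
7 intermediate landings contribute 7 × 1525 = 10675 mm.
Top and bottom landings: 2 × 1800 = 3600 mm.
Total = 51920 + 10675 + 3600 = 66195 mm.

66195 mm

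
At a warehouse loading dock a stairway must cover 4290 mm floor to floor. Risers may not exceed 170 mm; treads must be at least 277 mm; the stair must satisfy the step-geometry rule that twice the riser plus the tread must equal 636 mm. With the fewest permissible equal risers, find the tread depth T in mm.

306 mm

4290 / 170 = 25.235 → round up to 26 risers.
Each riser is 4290/26 = 165 mm (≤ 170 mm).
T = 636 − 2·165 = 306 mm, which satisfies the 277 mm minimum.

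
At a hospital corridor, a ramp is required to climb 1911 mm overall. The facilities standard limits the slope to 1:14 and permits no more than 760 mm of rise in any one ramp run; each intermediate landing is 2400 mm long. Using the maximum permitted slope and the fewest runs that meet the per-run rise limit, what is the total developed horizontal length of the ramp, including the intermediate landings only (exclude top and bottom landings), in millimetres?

At most 760 each: 1911/760 = 2.51, giving 3 ramp runs. That means 2 intermediate landings.
Horizontal run for 1911 mm of rise at 1:14 is 1911 × 14 = 26754 mm.
2 intermediate landings contribute 2 × 2400 = 4800 mm.
Total developed length = 26754 + 4800 = 31554 mm.

31554 mm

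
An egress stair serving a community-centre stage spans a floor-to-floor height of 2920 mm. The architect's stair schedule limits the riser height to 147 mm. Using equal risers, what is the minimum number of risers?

2920 / 147 = 19.86, so 20 risers are needed.

20 risers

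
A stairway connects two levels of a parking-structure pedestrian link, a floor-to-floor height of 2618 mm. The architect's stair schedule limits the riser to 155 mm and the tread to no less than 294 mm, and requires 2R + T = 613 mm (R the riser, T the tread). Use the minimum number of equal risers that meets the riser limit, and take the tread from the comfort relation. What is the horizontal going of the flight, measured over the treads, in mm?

4880 mm

2618 / 155 = 16.890 → round up to 17 risers.
Each riser is 2618/17 = 154 mm (≤ 155 mm).
T = 613 − 2·154 = 305 mm, which satisfies the 294 mm minimum.
17 risers give 16 treads; going = 16 × 305 = 4880 mm.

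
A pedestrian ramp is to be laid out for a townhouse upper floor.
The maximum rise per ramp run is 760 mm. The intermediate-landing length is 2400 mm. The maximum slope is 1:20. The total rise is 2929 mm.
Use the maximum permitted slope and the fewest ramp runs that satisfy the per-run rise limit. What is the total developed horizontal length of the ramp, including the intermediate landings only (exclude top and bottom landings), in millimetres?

At most 760 each: 2929/760 = 3.85, giving 4 ramp runs. That means 3 intermediate landings.
Horizontal run for 2929 mm of rise at 1:20 is 2929 × 20 = 58580 mm.
Intermediate landings: 3 × 2400 = 7200 mm.
Total developed length = 58580 + 7200 = 65780 mm.

65780 mm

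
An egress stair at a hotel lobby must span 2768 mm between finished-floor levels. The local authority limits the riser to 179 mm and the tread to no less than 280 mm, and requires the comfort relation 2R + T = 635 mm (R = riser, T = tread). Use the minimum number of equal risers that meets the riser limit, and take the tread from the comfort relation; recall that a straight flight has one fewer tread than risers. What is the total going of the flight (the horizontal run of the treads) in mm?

At most 179 each: 2768/179 = 15.46, giving 16 risers.
Riser R = 2768 / 16 = 173 mm, within the 179 mm limit.
T = 635 − 2·173 = 289 mm, which satisfies the 280 mm minimum.
Going = (16 − 1) × 289 = 4335 mm.

4335 mm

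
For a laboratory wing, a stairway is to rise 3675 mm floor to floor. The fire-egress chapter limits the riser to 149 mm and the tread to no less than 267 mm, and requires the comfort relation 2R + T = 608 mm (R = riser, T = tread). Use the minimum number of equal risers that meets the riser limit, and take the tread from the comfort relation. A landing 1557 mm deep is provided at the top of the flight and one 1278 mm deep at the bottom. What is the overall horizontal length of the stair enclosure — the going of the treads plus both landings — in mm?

10371 mm

3675 / 149 = 24.66, so 25 risers are needed.
Riser R = 3675 / 25 = 147 mm, within the 149 mm limit.
From 2R + T = 608: T = 608 − 294 = 314 mm.
Going = (25 − 1) × 314 = 7536 mm.
Add landings: 7536 + 1557 + 1278 = 10371 mm.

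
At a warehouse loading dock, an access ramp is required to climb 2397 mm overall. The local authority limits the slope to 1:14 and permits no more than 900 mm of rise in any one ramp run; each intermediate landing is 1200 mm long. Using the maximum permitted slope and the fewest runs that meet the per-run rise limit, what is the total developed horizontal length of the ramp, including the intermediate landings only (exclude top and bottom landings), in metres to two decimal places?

At most 900 each: 2397/900 = 2.66, giving 3 ramp runs. That means 2 intermediate landings.
Horizontal run for 2397 mm of rise at 1:14 is 2397 × 14 = 33558 mm.
Intermediate landings: 2 × 1200 = 2400 mm.
Developed length = 33558 + 2400 = 35958 mm.
= 35.96 m.

35.96 m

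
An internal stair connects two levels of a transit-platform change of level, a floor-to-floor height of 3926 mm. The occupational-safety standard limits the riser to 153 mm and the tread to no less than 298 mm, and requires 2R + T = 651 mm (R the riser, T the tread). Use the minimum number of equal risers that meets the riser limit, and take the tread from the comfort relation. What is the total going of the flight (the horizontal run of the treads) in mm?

8725 mm

3926 / 153 = 25.66, so 26 risers are needed.
R = 3926 ÷ 26 = 151 mm.
T = 651 − 2·151 = 349 mm, which satisfies the 298 mm minimum.
Treads = 26 − 1 = 25; going = 25 × 349 = 8725 mm.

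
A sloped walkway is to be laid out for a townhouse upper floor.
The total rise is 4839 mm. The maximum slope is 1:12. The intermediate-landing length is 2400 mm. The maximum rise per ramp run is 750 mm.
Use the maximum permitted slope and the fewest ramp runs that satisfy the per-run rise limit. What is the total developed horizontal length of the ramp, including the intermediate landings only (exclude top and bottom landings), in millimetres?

72468 mm

4839 / 750 = 6.45, so 7 ramp runs are needed. That means 6 intermediate landings.
Horizontal run for 4839 mm of rise at 1:12 is 4839 × 12 = 58068 mm.
6 intermediate landings contribute 6 × 2400 = 14400 mm.
Total developed length = 58068 + 14400 = 72468 mm.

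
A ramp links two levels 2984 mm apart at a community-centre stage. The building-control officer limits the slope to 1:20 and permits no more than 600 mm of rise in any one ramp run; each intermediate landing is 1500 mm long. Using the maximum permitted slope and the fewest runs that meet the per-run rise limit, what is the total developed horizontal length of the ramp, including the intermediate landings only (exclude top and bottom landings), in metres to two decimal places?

65.68 m

⌈2984/600⌉ = 5 ramp runs. That means 4 intermediate landings.
Horizontal run for 2984 mm of rise at 1:20 is 2984 × 20 = 59680 mm.
4 intermediate landings contribute 4 × 1500 = 6000 mm.
Developed length = 59680 + 6000 = 65680 mm.
= 65.68 m.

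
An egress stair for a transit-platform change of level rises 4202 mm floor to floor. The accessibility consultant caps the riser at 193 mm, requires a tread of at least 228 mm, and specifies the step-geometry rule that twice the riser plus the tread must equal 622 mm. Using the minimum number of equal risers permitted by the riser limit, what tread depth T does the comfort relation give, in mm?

⌈4202/193⌉ = 22 risers.
Riser R = 4202 / 22 = 191 mm, within the 193 mm limit.
T = 622 − 2·191 = 240 mm, which satisfies the 228 mm minimum.

240 mm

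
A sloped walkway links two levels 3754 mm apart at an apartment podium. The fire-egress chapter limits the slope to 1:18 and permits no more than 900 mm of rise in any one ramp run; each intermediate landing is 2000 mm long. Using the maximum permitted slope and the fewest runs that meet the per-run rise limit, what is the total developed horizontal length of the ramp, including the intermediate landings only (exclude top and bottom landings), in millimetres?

⌈3754/900⌉ = 5 ramp runs. That means 4 intermediate landings.
Ramp run (horizontal) at 1:18: 3754 × 18 = 67572 mm.
Intermediate landings: 4 × 2000 = 8000 mm.
Developed length = 67572 + 8000 = 75572 mm.

75572 mm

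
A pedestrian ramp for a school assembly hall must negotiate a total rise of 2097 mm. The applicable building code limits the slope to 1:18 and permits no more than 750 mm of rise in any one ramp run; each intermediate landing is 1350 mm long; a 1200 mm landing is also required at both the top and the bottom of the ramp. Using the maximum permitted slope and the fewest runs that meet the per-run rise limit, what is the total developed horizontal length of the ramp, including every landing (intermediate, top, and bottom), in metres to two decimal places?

2097 / 750 = 2.80, so 3 ramp runs are needed. That means 2 intermediate landings.
Ramp run (horizontal) at 1:18: 2097 × 18 = 37746 mm.
Intermediate landings: 2 × 1350 = 2700 mm.
Top and bottom landings: 2 × 1200 = 2400 mm.
Total = 37746 + 2700 + 2400 = 42846 mm.
= 42.85 m.

42.85 m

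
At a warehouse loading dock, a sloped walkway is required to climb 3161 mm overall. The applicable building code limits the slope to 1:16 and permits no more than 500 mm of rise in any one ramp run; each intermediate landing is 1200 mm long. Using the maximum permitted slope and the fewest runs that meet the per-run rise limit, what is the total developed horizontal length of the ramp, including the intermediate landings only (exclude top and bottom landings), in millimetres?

57776 mm

⌈3161/500⌉ = 7 ramp runs. That means 6 intermediate landings.
Ramp run (horizontal) at 1:16: 3161 × 16 = 50576 mm.
6 intermediate landings contribute 6 × 1200 = 7200 mm.
Total developed length = 50576 + 7200 = 57776 mm.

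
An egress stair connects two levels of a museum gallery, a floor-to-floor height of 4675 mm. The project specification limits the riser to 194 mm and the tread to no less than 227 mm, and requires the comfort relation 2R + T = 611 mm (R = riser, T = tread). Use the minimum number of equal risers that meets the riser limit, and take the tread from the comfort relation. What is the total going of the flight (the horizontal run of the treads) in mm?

5688 mm

4675 / 194 = 24.10, so 25 risers are needed.
Riser R = 4675 / 25 = 187 mm, within the 194 mm limit.
T = 611 − 2·187 = 237 mm, which satisfies the 227 mm minimum.
Treads = 25 − 1 = 24; going = 24 × 237 = 5688 mm.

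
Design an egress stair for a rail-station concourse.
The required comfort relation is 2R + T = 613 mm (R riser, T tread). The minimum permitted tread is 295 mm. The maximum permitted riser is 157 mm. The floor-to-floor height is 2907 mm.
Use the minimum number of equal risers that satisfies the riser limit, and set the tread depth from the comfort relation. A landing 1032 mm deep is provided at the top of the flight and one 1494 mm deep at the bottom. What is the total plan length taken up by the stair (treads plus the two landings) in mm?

8052 mm

2907 / 157 = 18.516 → round up to 19 risers.
R = 2907 ÷ 19 = 153 mm.
From 2R + T = 613: T = 613 − 306 = 307 mm.
Going = (19 − 1) × 307 = 5526 mm.
Add landings: 5526 + 1032 + 1494 = 8052 mm.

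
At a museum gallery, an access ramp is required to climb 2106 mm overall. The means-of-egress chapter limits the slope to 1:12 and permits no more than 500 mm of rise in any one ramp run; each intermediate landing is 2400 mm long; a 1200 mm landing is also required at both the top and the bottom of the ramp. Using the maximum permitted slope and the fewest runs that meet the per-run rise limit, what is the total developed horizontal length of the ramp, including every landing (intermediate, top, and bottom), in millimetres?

37272 mm

⌈2106/500⌉ = 5 ramp runs. That means 4 intermediate landings.
Horizontal run for 2106 mm of rise at 1:12 is 2106 × 12 = 25272 mm.
Intermediate landings: 4 × 2400 = 9600 mm.
Top and bottom landings: 2 × 1200 = 2400 mm.
Total = 25272 + 9600 + 2400 = 37272 mm.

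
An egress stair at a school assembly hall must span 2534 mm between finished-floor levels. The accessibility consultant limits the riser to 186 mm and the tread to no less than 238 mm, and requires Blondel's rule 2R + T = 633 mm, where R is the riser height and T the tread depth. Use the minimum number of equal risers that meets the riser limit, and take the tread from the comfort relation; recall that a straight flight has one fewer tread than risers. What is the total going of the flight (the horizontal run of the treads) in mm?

2534 / 186 = 13.624 → round up to 14 risers.
R = 2534 ÷ 14 = 181 mm.
From 2R + T = 633: T = 633 − 362 = 271 mm.
14 risers give 13 treads; going = 13 × 271 = 3523 mm.

3523 mm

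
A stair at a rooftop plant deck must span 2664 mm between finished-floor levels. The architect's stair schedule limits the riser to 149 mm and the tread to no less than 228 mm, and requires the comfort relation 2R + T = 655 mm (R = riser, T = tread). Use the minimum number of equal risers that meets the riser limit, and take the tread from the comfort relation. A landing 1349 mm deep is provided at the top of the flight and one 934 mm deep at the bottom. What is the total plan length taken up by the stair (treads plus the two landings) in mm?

8386 mm

2664 / 149 = 17.879 → round up to 18 risers.
R = 2664 ÷ 18 = 148 mm.
From 2R + T = 655: T = 655 − 296 = 359 mm.
18 risers give 17 treads; going = 17 × 359 = 6103 mm.
Enclosure = 6103 + 1349 + 934 = 8386 mm.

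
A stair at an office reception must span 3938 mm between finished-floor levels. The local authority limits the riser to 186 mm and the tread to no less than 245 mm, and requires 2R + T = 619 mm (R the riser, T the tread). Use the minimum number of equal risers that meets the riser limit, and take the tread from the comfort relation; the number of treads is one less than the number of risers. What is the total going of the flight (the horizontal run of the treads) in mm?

⌈3938/186⌉ = 22 risers.
R = 3938 ÷ 22 = 179 mm.
Tread T = 619 − 2 × 179 = 261 mm (≥ 245 mm).
Treads = 22 − 1 = 21; going = 21 × 261 = 5481 mm.

5481 mm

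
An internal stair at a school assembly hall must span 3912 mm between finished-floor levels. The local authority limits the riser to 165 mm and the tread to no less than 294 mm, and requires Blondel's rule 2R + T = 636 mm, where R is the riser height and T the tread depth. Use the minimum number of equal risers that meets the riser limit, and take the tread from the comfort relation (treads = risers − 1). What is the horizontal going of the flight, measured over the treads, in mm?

7130 mm

3912 / 165 = 23.71, so 24 risers are needed.
Each riser is 3912/24 = 163 mm (≤ 165 mm).
Tread T = 636 − 2 × 163 = 310 mm (≥ 294 mm).
Going = (24 − 1) × 310 = 7130 mm.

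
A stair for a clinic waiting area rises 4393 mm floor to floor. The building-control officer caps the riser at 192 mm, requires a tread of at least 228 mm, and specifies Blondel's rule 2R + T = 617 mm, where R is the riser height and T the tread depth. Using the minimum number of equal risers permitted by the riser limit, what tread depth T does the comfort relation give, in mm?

235 mm

4393 / 192 = 22.880 → round up to 23 risers.
Riser R = 4393 / 23 = 191 mm, within the 192 mm limit.
From 2R + T = 617: T = 617 − 382 = 235 mm.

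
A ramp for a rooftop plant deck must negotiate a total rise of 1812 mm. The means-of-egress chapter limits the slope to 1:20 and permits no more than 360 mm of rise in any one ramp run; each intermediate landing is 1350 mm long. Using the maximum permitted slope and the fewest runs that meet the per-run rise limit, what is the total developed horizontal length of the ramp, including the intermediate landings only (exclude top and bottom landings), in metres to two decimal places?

1812 / 360 = 5.03, so 6 ramp runs are needed. That means 5 intermediate landings.
Horizontal run for 1812 mm of rise at 1:20 is 1812 × 20 = 36240 mm.
5 intermediate landings contribute 5 × 1350 = 6750 mm.
Developed length = 36240 + 6750 = 42990 mm.
= 42.99 m.

42.99 m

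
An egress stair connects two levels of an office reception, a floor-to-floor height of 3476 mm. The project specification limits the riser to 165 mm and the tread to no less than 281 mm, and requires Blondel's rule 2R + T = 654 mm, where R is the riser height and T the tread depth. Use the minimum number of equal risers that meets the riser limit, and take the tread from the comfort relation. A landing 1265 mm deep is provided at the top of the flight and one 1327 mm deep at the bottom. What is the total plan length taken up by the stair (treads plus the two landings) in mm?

3476 / 165 = 21.07, so 22 risers are needed.
R = 3476 ÷ 22 = 158 mm.
Tread T = 654 − 2 × 158 = 338 mm (≥ 281 mm).
22 risers give 21 treads; going = 21 × 338 = 7098 mm.
Add landings: 7098 + 1265 + 1327 = 9690 mm.

9690 mm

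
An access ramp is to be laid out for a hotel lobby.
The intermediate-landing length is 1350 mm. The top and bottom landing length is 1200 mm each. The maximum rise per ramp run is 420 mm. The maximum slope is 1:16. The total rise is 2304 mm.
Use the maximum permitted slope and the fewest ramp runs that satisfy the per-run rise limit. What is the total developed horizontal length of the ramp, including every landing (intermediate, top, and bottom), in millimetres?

At most 420 each: 2304/420 = 5.49, giving 6 ramp runs. That means 5 intermediate landings.
Ramp run (horizontal) at 1:16: 2304 × 16 = 36864 mm.
5 intermediate landings contribute 5 × 1350 = 6750 mm.
Top and bottom landings: 2 × 1200 = 2400 mm.
Total = 36864 + 6750 + 2400 = 46014 mm.

46014 mm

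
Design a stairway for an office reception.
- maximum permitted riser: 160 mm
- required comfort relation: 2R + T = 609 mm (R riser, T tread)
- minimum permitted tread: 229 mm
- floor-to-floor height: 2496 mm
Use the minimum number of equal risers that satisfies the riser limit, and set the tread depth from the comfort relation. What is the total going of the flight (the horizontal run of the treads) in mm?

4455 mm

2496 / 160 = 15.60, so 16 risers are needed.
Each riser is 2496/16 = 156 mm (≤ 160 mm).
Tread T = 609 − 2 × 156 = 297 mm (≥ 229 mm).
16 risers give 15 treads; going = 15 × 297 = 4455 mm.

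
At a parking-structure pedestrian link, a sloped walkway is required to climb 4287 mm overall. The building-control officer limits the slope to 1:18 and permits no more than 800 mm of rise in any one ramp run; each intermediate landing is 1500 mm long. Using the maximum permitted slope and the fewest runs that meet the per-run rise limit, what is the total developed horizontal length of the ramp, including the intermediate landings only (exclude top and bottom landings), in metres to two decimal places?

At most 800 each: 4287/800 = 5.36, giving 6 ramp runs. That means 5 intermediate landings.
Ramp run (horizontal) at 1:18: 4287 × 18 = 77166 mm.
5 intermediate landings contribute 5 × 1500 = 7500 mm.
Total developed length = 77166 + 7500 = 84666 mm.
= 84.67 m.

84.67 m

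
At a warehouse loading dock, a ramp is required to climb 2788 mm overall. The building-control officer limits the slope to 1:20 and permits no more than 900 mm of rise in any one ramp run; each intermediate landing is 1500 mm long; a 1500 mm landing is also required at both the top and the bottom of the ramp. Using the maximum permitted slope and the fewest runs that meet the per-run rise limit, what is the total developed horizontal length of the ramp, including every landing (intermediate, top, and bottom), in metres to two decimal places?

2788 / 900 = 3.10, so 4 ramp runs are needed. That means 3 intermediate landings.
Horizontal run for 2788 mm of rise at 1:20 is 2788 × 20 = 55760 mm.
Intermediate landings: 3 × 1500 = 4500 mm.
Top and bottom landings: 2 × 1500 = 3000 mm.
Total = 55760 + 4500 + 3000 = 63260 mm.
= 63.26 m.

63.26 m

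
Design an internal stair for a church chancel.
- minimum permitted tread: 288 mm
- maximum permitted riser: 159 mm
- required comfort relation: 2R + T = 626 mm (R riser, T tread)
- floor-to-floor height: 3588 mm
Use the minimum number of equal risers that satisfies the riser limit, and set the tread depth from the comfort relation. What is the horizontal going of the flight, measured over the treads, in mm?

6908 mm

3588 / 159 = 22.57, so 23 risers are needed.
R = 3588 ÷ 23 = 156 mm.
From 2R + T = 626: T = 626 − 312 = 314 mm.
Treads = 23 − 1 = 22; going = 22 × 314 = 6908 mm.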